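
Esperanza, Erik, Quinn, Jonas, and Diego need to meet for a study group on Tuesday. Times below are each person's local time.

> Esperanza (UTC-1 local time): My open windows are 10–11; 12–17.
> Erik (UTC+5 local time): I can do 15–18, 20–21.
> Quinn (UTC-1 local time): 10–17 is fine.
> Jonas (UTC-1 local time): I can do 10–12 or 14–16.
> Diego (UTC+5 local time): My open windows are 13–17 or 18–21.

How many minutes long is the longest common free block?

Esperanza in UTC: 11:00-12:00, 13:00-18:00 (add 1h to convert from UTC-1).
Erik in UTC: 10:00-13:00, 15:00-16:00 (subtract 5h to convert from UTC+5).
Quinn in UTC: 11:00-18:00 (add 1h to convert from UTC-1).
Jonas in UTC: 11:00-13:00, 15:00-17:00 (add 1h to convert from UTC-1).
Diego in UTC: 08:00-12:00, 13:00-16:00 (subtract 5h to convert from UTC+5).
Esperanza ∩ Erik: 11:00-12:00, 15:00-16:00.
Esperanza ∩ Erik ∩ Quinn: 11:00-12:00, 15:00-16:00.
Esperanza ∩ Erik ∩ Quinn ∩ Jonas: 11:00-12:00, 15:00-16:00.
Esperanza ∩ Erik ∩ Quinn ∩ Jonas ∩ Diego: 11:00-12:00, 15:00-16:00.
The longest is 11:00-12:00 at 60 minutes.

60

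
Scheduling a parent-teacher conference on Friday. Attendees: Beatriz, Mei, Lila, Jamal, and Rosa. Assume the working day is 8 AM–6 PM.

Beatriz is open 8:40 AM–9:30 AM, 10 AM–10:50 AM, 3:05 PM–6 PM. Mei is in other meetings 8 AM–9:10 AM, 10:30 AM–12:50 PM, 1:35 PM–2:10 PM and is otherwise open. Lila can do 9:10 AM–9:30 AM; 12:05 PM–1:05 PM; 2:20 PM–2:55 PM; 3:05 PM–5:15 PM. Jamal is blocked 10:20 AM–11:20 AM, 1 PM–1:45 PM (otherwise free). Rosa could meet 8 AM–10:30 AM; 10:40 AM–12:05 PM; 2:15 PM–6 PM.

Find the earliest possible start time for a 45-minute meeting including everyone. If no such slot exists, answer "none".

Beatriz free: 08:40-09:30, 10:00-10:50, 15:05-18:00.
Mei free: 09:10-10:30, 12:50-13:35, 14:10-18:00 (invert busy blocks within the working day).
Lila free: 09:10-09:30, 12:05-13:05, 14:20-14:55, 15:05-17:15.
Jamal free: 08:00-10:20, 11:20-13:00, 13:45-18:00 (invert busy blocks within the working day).
Rosa free: 08:00-10:30, 10:40-12:05, 14:15-18:00.
Beatriz ∩ Mei: 09:10-09:30, 10:00-10:30, 15:05-18:00.
Beatriz ∩ Mei ∩ Lila: 09:10-09:30, 15:05-17:15.
Beatriz ∩ Mei ∩ Lila ∩ Jamal: 09:10-09:30, 15:05-17:15.
Beatriz ∩ Mei ∩ Lila ∩ Jamal ∩ Rosa: 09:10-09:30, 15:05-17:15.
The first common window of at least 45 minutes is 15:05-17:15, so the earliest start is 15:05.

15:05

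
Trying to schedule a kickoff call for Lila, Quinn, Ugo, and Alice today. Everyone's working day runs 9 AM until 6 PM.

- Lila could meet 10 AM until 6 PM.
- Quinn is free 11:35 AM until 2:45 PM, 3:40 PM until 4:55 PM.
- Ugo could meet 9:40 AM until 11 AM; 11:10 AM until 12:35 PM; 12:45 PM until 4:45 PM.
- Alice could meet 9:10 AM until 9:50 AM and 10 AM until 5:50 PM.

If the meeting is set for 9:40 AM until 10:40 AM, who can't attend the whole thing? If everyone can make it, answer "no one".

Lila: not fully free for 09:40-10:40. Quinn: not fully free for 09:40-10:40. Ugo: free for 09:40-10:40. Alice: not fully free for 09:40-10:40.

Alice, Lila, Quinn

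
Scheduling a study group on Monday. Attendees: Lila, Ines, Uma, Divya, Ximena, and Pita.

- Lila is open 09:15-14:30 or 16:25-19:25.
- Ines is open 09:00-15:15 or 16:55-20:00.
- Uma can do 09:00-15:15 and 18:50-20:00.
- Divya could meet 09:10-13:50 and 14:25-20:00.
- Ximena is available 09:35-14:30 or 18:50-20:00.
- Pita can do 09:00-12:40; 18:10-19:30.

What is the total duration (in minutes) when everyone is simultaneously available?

220

Lila ∩ Ines: 09:15-14:30, 16:55-19:25.
Lila ∩ Ines ∩ Uma: 09:15-14:30, 18:50-19:25.
Lila ∩ Ines ∩ Uma ∩ Divya: 09:15-13:50, 14:25-14:30, 18:50-19:25.
Lila ∩ Ines ∩ Uma ∩ Divya ∩ Ximena: 09:35-13:50, 14:25-14:30, 18:50-19:25.
Lila ∩ Ines ∩ Uma ∩ Divya ∩ Ximena ∩ Pita: 09:35-12:40, 18:50-19:25.
So the common availability across everyone is 09:35-12:40, 18:50-19:25.
Summing the common windows: 185 + 35 = 220 minutes.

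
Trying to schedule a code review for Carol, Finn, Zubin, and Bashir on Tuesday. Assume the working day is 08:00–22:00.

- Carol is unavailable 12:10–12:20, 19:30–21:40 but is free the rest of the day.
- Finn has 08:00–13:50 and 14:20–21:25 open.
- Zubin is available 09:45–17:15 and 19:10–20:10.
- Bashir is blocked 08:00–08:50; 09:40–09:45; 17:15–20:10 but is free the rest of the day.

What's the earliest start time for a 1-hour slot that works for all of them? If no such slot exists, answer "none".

Carol free: 08:00-12:10, 12:20-19:30, 21:40-22:00 (invert busy blocks within the working day).
Finn free: 08:00-13:50, 14:20-21:25.
Zubin free: 09:45-17:15, 19:10-20:10.
Bashir free: 08:50-09:40, 09:45-17:15, 20:10-22:00 (invert busy blocks within the working day).
Carol ∩ Finn: 08:00-12:10, 12:20-13:50, 14:20-19:30.
Carol ∩ Finn ∩ Zubin: 09:45-12:10, 12:20-13:50, 14:20-17:15, 19:10-19:30.
Carol ∩ Finn ∩ Zubin ∩ Bashir: 09:45-12:10, 12:20-13:50, 14:20-17:15.
Those are the intersection windows.
The first common window of at least 60 minutes is 09:45-12:10, so the earliest start is 09:45.

09:45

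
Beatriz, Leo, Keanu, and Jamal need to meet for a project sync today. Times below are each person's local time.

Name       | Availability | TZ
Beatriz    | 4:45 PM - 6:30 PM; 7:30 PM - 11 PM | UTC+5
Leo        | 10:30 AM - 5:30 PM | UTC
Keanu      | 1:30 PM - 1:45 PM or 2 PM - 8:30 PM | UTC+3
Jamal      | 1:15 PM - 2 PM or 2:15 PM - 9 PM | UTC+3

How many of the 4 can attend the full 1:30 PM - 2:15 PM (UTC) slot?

3

Beatriz in UTC: 11:45-13:30, 14:30-18:00 (subtract 5h to convert from UTC+5).
Leo in UTC: 10:30-17:30.
Keanu in UTC: 10:30-10:45, 11:00-17:30 (subtract 3h to convert from UTC+3).
Jamal in UTC: 10:15-11:00, 11:15-18:00 (subtract 3h to convert from UTC+3).
Leo, Keanu, and Jamal can make the full 13:30-14:15 slot — that's 3.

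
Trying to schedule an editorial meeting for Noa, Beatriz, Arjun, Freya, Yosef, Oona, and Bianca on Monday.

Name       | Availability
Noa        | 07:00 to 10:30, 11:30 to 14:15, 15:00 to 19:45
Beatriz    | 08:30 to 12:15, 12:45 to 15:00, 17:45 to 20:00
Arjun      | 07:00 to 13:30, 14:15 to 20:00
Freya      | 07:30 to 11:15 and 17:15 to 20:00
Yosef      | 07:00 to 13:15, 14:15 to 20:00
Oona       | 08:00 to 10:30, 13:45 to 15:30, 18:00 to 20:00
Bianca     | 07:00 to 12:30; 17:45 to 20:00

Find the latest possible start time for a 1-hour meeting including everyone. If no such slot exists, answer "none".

Noa ∩ Beatriz: 08:30-10:30, 11:30-12:15, 12:45-14:15, 17:45-19:45.
Noa ∩ Beatriz ∩ Arjun: 08:30-10:30, 11:30-12:15, 12:45-13:30, 17:45-19:45.
Noa ∩ Beatriz ∩ Arjun ∩ Freya: 08:30-10:30, 17:45-19:45.
Noa ∩ Beatriz ∩ Arjun ∩ Freya ∩ Yosef: 08:30-10:30, 17:45-19:45.
Noa ∩ Beatriz ∩ Arjun ∩ Freya ∩ Yosef ∩ Oona: 08:30-10:30, 18:00-19:45.
Noa ∩ Beatriz ∩ Arjun ∩ Freya ∩ Yosef ∩ Oona ∩ Bianca: 08:30-10:30, 18:00-19:45.
The last common window of at least 60 minutes is 18:00-19:45; a 60-minute meeting can start as late as 18:45 and still end by 19:45.

18:45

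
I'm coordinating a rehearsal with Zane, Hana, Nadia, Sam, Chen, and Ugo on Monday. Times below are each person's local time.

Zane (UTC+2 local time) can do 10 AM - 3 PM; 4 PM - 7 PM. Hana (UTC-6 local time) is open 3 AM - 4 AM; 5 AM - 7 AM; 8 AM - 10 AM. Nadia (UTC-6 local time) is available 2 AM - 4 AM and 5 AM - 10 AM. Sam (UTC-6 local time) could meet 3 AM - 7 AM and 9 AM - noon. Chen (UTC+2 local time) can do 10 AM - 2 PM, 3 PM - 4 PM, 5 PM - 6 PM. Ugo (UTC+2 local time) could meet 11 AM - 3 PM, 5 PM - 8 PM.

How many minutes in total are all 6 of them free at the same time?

180

Zane in UTC: 08:00-13:00, 14:00-17:00 (subtract 2h to convert from UTC+2).
Hana in UTC: 09:00-10:00, 11:00-13:00, 14:00-16:00 (add 6h to convert from UTC-6).
Nadia in UTC: 08:00-10:00, 11:00-16:00 (add 6h to convert from UTC-6).
Sam in UTC: 09:00-13:00, 15:00-18:00 (add 6h to convert from UTC-6).
Chen in UTC: 08:00-12:00, 13:00-14:00, 15:00-16:00 (subtract 2h to convert from UTC+2).
Ugo in UTC: 09:00-13:00, 15:00-18:00 (subtract 2h to convert from UTC+2).
Zane ∩ Hana: 09:00-10:00, 11:00-13:00, 14:00-16:00.
Zane ∩ Hana ∩ Nadia: 09:00-10:00, 11:00-13:00, 14:00-16:00.
Zane ∩ Hana ∩ Nadia ∩ Sam: 09:00-10:00, 11:00-13:00, 15:00-16:00.
Zane ∩ Hana ∩ Nadia ∩ Sam ∩ Chen: 09:00-10:00, 11:00-12:00, 15:00-16:00.
Zane ∩ Hana ∩ Nadia ∩ Sam ∩ Chen ∩ Ugo: 09:00-10:00, 11:00-12:00, 15:00-16:00.
Summing the common windows: 60 + 60 + 60 = 180 minutes.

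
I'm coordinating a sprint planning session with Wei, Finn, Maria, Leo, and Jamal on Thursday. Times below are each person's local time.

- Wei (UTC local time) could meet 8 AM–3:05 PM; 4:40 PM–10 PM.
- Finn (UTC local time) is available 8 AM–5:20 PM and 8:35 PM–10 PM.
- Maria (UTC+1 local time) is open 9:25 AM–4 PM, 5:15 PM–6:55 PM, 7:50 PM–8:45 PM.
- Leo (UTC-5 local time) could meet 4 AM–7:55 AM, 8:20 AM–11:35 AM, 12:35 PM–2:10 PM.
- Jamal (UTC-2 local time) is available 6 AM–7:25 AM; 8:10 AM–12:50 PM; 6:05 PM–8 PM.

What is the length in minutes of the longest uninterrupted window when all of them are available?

Wei in UTC: 08:00-15:05, 16:40-22:00.
Finn in UTC: 08:00-17:20, 20:35-22:00.
Maria in UTC: 08:25-15:00, 16:15-17:55, 18:50-19:45 (subtract 1h to convert from UTC+1).
Leo in UTC: 09:00-12:55, 13:20-16:35, 17:35-19:10 (add 5h to convert from UTC-5).
Jamal in UTC: 08:00-09:25, 10:10-14:50, 20:05-22:00 (add 2h to convert from UTC-2).
Wei ∩ Finn: 08:00-15:05, 16:40-17:20, 20:35-22:00.
Wei ∩ Finn ∩ Maria: 08:25-15:00, 16:40-17:20.
Wei ∩ Finn ∩ Maria ∩ Leo: 09:00-12:55, 13:20-15:00.
Wei ∩ Finn ∩ Maria ∩ Leo ∩ Jamal: 09:00-09:25, 10:10-12:55, 13:20-14:50.
The longest is 10:10-12:55 at 165 minutes.

165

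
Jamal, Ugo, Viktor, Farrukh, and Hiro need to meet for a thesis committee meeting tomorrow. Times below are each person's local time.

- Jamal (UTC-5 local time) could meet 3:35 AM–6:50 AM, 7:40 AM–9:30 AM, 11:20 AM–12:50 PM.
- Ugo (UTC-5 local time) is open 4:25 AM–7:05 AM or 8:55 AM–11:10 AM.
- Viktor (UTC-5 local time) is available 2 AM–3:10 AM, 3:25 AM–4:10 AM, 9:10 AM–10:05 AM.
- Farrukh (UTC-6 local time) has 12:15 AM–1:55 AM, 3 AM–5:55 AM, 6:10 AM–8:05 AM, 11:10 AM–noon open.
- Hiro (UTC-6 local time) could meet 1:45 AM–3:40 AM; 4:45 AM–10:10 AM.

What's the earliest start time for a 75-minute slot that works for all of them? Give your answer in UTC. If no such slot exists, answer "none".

none

Jamal in UTC: 08:35-11:50, 12:40-14:30, 16:20-17:50 (add 5h to convert from UTC-5).
Ugo in UTC: 09:25-12:05, 13:55-16:10 (add 5h to convert from UTC-5).
Viktor in UTC: 07:00-08:10, 08:25-09:10, 14:10-15:05 (add 5h to convert from UTC-5).
Farrukh in UTC: 06:15-07:55, 09:00-11:55, 12:10-14:05, 17:10-18:00 (add 6h to convert from UTC-6).
Hiro in UTC: 07:45-09:40, 10:45-16:10 (add 6h to convert from UTC-6).
Jamal ∩ Ugo: 09:25-11:50, 13:55-14:30.
Jamal ∩ Ugo ∩ Viktor: 14:10-14:30.
Jamal ∩ Ugo ∩ Viktor ∩ Farrukh: ∅.
Jamal ∩ Ugo ∩ Viktor ∩ Farrukh ∩ Hiro: ∅.
There is no time when everyone is free.
No common window is at least 75 minutes long.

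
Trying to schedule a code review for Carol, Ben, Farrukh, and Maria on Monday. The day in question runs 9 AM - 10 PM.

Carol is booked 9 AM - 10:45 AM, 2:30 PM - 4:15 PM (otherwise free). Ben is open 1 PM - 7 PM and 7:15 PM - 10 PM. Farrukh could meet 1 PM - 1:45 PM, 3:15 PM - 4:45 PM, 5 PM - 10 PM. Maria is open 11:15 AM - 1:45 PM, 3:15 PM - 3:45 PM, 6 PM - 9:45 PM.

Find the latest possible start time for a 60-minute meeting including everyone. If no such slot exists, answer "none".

20:45

Carol free: 10:45-14:30, 16:15-22:00 (invert busy blocks within the working day).
Ben free: 13:00-19:00, 19:15-22:00.
Farrukh free: 13:00-13:45, 15:15-16:45, 17:00-22:00.
Maria free: 11:15-13:45, 15:15-15:45, 18:00-21:45.
Carol ∩ Ben: 13:00-14:30, 16:15-19:00, 19:15-22:00.
Carol ∩ Ben ∩ Farrukh: 13:00-13:45, 16:15-16:45, 17:00-19:00, 19:15-22:00.
Carol ∩ Ben ∩ Farrukh ∩ Maria: 13:00-13:45, 18:00-19:00, 19:15-21:45.
Those are the intersection windows.
The last common window of at least 60 minutes is 19:15-21:45; a 60-minute meeting can start as late as 20:45 and still end by 21:45.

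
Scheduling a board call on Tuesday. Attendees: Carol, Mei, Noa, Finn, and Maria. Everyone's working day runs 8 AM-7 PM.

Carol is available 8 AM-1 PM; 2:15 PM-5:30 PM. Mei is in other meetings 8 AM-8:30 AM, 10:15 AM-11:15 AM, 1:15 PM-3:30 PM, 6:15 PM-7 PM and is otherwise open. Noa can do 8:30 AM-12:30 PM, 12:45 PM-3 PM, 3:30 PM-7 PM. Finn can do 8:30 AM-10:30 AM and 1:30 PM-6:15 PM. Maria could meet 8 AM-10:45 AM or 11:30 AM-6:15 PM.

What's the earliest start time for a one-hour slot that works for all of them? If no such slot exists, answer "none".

Carol free: 08:00-13:00, 14:15-17:30.
Mei free: 08:30-10:15, 11:15-13:15, 15:30-18:15 (invert busy blocks within the working day).
Noa free: 08:30-12:30, 12:45-15:00, 15:30-19:00.
Finn free: 08:30-10:30, 13:30-18:15.
Maria free: 08:00-10:45, 11:30-18:15.
Carol ∩ Mei: 08:30-10:15, 11:15-13:00, 15:30-17:30.
Carol ∩ Mei ∩ Noa: 08:30-10:15, 11:15-12:30, 12:45-13:00, 15:30-17:30.
Carol ∩ Mei ∩ Noa ∩ Finn: 08:30-10:15, 15:30-17:30.
Carol ∩ Mei ∩ Noa ∩ Finn ∩ Maria: 08:30-10:15, 15:30-17:30.
So the common availability across everyone is 08:30-10:15, 15:30-17:30.
The first common window of at least 60 minutes is 08:30-10:15, so the earliest start is 08:30.

08:30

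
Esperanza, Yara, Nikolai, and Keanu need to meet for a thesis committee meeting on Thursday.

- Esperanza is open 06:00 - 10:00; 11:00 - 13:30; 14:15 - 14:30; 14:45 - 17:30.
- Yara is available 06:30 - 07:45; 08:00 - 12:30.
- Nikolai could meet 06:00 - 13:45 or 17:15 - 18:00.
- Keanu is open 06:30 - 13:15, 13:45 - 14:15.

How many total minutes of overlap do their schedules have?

Esperanza ∩ Yara: 06:30-07:45, 08:00-10:00, 11:00-12:30.
Esperanza ∩ Yara ∩ Nikolai: 06:30-07:45, 08:00-10:00, 11:00-12:30.
Esperanza ∩ Yara ∩ Nikolai ∩ Keanu: 06:30-07:45, 08:00-10:00, 11:00-12:30.
Those are the intersection windows.
Summing the common windows: 75 + 120 + 90 = 285 minutes.

285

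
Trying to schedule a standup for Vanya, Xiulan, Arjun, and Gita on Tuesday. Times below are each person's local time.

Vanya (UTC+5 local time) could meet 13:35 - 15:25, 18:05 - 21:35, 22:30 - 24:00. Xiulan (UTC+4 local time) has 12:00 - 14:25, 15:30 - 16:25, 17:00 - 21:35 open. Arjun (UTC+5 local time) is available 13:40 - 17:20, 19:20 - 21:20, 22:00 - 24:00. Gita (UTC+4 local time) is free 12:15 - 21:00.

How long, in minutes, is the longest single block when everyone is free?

120

Vanya in UTC: 08:35-10:25, 13:05-16:35, 17:30-19:00 (subtract 5h to convert from UTC+5).
Xiulan in UTC: 08:00-10:25, 11:30-12:25, 13:00-17:35 (subtract 4h to convert from UTC+4).
Arjun in UTC: 08:40-12:20, 14:20-16:20, 17:00-19:00 (subtract 5h to convert from UTC+5).
Gita in UTC: 08:15-17:00 (subtract 4h to convert from UTC+4).
Vanya ∩ Xiulan: 08:35-10:25, 13:05-16:35, 17:30-17:35.
Vanya ∩ Xiulan ∩ Arjun: 08:40-10:25, 14:20-16:20, 17:30-17:35.
Vanya ∩ Xiulan ∩ Arjun ∩ Gita: 08:40-10:25, 14:20-16:20.
The longest is 14:20-16:20 at 120 minutes.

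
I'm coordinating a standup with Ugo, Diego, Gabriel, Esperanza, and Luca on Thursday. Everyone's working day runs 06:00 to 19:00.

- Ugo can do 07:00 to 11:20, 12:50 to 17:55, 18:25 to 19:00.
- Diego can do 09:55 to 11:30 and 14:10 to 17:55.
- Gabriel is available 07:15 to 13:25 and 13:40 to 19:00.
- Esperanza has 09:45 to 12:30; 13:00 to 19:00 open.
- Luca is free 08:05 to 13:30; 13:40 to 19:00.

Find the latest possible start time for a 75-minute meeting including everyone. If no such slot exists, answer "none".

16:40

Ugo ∩ Diego: 09:55-11:20, 14:10-17:55.
Ugo ∩ Diego ∩ Gabriel: 09:55-11:20, 14:10-17:55.
Ugo ∩ Diego ∩ Gabriel ∩ Esperanza: 09:55-11:20, 14:10-17:55.
Ugo ∩ Diego ∩ Gabriel ∩ Esperanza ∩ Luca: 09:55-11:20, 14:10-17:55.
So the common availability across everyone is 09:55-11:20, 14:10-17:55.
The last common window of at least 75 minutes is 14:10-17:55; a 75-minute meeting can start as late as 16:40 and still end by 17:55.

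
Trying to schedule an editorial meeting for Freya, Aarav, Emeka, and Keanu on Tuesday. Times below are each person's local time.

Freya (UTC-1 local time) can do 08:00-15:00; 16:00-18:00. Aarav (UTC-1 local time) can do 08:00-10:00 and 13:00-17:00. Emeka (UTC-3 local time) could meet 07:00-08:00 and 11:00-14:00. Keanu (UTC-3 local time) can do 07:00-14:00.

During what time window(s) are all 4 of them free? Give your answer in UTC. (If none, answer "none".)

Freya in UTC: 09:00-16:00, 17:00-19:00 (add 1h to convert from UTC-1).
Aarav in UTC: 09:00-11:00, 14:00-18:00 (add 1h to convert from UTC-1).
Emeka in UTC: 10:00-11:00, 14:00-17:00 (add 3h to convert from UTC-3).
Keanu in UTC: 10:00-17:00 (add 3h to convert from UTC-3).
Freya ∩ Aarav: 09:00-11:00, 14:00-16:00, 17:00-18:00.
Freya ∩ Aarav ∩ Emeka: 10:00-11:00, 14:00-16:00.
Freya ∩ Aarav ∩ Emeka ∩ Keanu: 10:00-11:00, 14:00-16:00.
So the common availability across everyone is 10:00-11:00, 14:00-16:00.

10:00-11:00, 14:00-16:00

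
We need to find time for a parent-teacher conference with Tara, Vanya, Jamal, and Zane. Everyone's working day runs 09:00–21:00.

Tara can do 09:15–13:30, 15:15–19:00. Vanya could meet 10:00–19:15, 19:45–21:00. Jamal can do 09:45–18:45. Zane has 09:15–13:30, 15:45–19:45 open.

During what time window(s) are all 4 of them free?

Tara ∩ Vanya: 10:00-13:30, 15:15-19:00.
Tara ∩ Vanya ∩ Jamal: 10:00-13:30, 15:15-18:45.
Tara ∩ Vanya ∩ Jamal ∩ Zane: 10:00-13:30, 15:45-18:45.

10:00-13:30, 15:45-18:45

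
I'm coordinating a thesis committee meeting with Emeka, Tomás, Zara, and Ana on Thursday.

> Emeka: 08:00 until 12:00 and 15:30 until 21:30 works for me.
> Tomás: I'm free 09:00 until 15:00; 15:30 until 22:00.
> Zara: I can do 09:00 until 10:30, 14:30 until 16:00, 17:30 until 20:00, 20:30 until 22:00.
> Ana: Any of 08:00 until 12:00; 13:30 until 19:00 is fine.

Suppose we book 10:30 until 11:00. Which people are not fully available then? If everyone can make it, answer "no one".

Emeka: free for 10:30-11:00. Tomás: free for 10:30-11:00. Zara: not fully free for 10:30-11:00. Ana: free for 10:30-11:00.

Zara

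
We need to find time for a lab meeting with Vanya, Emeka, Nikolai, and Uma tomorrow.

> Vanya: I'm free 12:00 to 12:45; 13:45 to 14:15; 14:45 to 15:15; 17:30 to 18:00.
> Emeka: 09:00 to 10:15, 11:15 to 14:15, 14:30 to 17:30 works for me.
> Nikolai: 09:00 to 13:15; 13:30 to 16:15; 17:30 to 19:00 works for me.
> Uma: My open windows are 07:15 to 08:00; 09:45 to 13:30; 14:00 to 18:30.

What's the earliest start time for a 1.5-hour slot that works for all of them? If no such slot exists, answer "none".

Vanya ∩ Emeka: 12:00-12:45, 13:45-14:15, 14:45-15:15.
Vanya ∩ Emeka ∩ Nikolai: 12:00-12:45, 13:45-14:15, 14:45-15:15.
Vanya ∩ Emeka ∩ Nikolai ∩ Uma: 12:00-12:45, 14:00-14:15, 14:45-15:15.
No common window is at least 90 minutes long.

none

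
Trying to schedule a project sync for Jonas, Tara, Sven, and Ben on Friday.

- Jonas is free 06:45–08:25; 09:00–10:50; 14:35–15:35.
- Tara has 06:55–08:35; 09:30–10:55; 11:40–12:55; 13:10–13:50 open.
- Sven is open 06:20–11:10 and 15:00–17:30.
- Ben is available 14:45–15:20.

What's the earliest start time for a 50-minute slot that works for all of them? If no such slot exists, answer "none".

none

Jonas ∩ Tara: 06:55-08:25, 09:30-10:50.
Jonas ∩ Tara ∩ Sven: 06:55-08:25, 09:30-10:50.
Jonas ∩ Tara ∩ Sven ∩ Ben: ∅.
There is no time when everyone is free.
No common window is at least 50 minutes long.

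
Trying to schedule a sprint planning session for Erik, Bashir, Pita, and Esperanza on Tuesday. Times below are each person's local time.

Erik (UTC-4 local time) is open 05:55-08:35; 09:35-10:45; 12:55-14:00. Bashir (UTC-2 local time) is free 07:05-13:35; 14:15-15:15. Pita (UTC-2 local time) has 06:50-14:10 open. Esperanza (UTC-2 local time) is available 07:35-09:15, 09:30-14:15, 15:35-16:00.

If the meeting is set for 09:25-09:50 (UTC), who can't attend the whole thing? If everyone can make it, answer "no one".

Erik in UTC: 09:55-12:35, 13:35-14:45, 16:55-18:00 (add 4h to convert from UTC-4).
Bashir in UTC: 09:05-15:35, 16:15-17:15 (add 2h to convert from UTC-2).
Pita in UTC: 08:50-16:10 (add 2h to convert from UTC-2).
Esperanza in UTC: 09:35-11:15, 11:30-16:15, 17:35-18:00 (add 2h to convert from UTC-2).
Erik: not fully free for 09:25-09:50. Bashir: free for 09:25-09:50. Pita: free for 09:25-09:50. Esperanza: not fully free for 09:25-09:50.

Erik, Esperanza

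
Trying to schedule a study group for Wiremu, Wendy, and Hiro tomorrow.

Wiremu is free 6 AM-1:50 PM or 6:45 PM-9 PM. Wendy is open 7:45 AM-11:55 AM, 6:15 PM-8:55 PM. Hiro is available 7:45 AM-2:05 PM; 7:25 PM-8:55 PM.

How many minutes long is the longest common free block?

250

Wiremu ∩ Wendy: 07:45-11:55, 18:45-20:55.
Wiremu ∩ Wendy ∩ Hiro: 07:45-11:55, 19:25-20:55.
The longest is 07:45-11:55 at 250 minutes.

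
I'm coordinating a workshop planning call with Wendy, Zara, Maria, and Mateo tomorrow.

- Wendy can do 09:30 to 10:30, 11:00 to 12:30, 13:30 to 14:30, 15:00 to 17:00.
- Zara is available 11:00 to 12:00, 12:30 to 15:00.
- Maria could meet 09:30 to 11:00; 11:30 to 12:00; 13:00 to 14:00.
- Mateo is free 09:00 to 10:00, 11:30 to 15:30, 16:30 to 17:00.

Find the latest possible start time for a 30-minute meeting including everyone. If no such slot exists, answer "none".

13:30

Wendy ∩ Zara: 11:00-12:00, 13:30-14:30.
Wendy ∩ Zara ∩ Maria: 11:30-12:00, 13:30-14:00.
Wendy ∩ Zara ∩ Maria ∩ Mateo: 11:30-12:00, 13:30-14:00.
The last common window of at least 30 minutes is 13:30-14:00; a 30-minute meeting can start as late as 13:30 and still end by 14:00.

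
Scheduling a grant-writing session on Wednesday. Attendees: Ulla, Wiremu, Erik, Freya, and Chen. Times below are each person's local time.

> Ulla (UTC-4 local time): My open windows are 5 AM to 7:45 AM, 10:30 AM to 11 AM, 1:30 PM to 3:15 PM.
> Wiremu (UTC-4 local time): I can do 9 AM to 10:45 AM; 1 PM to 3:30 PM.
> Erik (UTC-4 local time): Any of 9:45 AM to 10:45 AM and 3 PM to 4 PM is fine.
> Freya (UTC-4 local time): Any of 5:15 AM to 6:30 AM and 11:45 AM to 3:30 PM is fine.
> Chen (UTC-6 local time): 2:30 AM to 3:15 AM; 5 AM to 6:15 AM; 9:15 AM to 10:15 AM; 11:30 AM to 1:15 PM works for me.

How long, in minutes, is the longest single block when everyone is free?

15

Ulla in UTC: 09:00-11:45, 14:30-15:00, 17:30-19:15 (add 4h to convert from UTC-4).
Wiremu in UTC: 13:00-14:45, 17:00-19:30 (add 4h to convert from UTC-4).
Erik in UTC: 13:45-14:45, 19:00-20:00 (add 4h to convert from UTC-4).
Freya in UTC: 09:15-10:30, 15:45-19:30 (add 4h to convert from UTC-4).
Chen in UTC: 08:30-09:15, 11:00-12:15, 15:15-16:15, 17:30-19:15 (add 6h to convert from UTC-6).
Ulla ∩ Wiremu: 14:30-14:45, 17:30-19:15.
Ulla ∩ Wiremu ∩ Erik: 14:30-14:45, 19:00-19:15.
Ulla ∩ Wiremu ∩ Erik ∩ Freya: 19:00-19:15.
Ulla ∩ Wiremu ∩ Erik ∩ Freya ∩ Chen: 19:00-19:15.
The longest is 19:00-19:15 at 15 minutes.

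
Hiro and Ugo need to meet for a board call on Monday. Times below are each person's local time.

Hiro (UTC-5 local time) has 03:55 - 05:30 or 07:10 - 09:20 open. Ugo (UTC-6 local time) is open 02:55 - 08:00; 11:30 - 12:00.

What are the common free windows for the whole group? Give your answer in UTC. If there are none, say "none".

Hiro in UTC: 08:55-10:30, 12:10-14:20 (add 5h to convert from UTC-5).
Ugo in UTC: 08:55-14:00, 17:30-18:00 (add 6h to convert from UTC-6).
Hiro ∩ Ugo: 08:55-10:30, 12:10-14:00.

08:55-10:30, 12:10-14:00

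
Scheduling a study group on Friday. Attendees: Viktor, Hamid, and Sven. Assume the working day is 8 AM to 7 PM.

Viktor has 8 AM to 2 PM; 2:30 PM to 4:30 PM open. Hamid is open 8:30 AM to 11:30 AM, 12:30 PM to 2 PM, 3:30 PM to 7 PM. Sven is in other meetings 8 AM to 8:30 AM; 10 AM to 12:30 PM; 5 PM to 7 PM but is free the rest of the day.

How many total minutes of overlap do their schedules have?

Viktor free: 08:00-14:00, 14:30-16:30.
Hamid free: 08:30-11:30, 12:30-14:00, 15:30-19:00.
Sven free: 08:30-10:00, 12:30-17:00 (invert busy blocks within the working day).
Viktor ∩ Hamid: 08:30-11:30, 12:30-14:00, 15:30-16:30.
Viktor ∩ Hamid ∩ Sven: 08:30-10:00, 12:30-14:00, 15:30-16:30.
Summing the common windows: 90 + 90 + 60 = 240 minutes.

240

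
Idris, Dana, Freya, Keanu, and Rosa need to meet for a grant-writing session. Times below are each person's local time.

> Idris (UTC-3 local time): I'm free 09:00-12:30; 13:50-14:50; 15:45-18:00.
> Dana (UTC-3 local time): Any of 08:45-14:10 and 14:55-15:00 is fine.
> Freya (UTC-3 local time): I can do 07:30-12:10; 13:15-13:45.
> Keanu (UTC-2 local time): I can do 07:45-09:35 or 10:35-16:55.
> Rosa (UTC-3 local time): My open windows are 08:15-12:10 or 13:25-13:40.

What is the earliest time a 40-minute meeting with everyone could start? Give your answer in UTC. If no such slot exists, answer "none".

Idris in UTC: 12:00-15:30, 16:50-17:50, 18:45-21:00 (add 3h to convert from UTC-3).
Dana in UTC: 11:45-17:10, 17:55-18:00 (add 3h to convert from UTC-3).
Freya in UTC: 10:30-15:10, 16:15-16:45 (add 3h to convert from UTC-3).
Keanu in UTC: 09:45-11:35, 12:35-18:55 (add 2h to convert from UTC-2).
Rosa in UTC: 11:15-15:10, 16:25-16:40 (add 3h to convert from UTC-3).
Idris ∩ Dana: 12:00-15:30, 16:50-17:10.
Idris ∩ Dana ∩ Freya: 12:00-15:10.
Idris ∩ Dana ∩ Freya ∩ Keanu: 12:35-15:10.
Idris ∩ Dana ∩ Freya ∩ Keanu ∩ Rosa: 12:35-15:10.
The first common window of at least 40 minutes is 12:35-15:10, so the earliest start is 12:35.

12:35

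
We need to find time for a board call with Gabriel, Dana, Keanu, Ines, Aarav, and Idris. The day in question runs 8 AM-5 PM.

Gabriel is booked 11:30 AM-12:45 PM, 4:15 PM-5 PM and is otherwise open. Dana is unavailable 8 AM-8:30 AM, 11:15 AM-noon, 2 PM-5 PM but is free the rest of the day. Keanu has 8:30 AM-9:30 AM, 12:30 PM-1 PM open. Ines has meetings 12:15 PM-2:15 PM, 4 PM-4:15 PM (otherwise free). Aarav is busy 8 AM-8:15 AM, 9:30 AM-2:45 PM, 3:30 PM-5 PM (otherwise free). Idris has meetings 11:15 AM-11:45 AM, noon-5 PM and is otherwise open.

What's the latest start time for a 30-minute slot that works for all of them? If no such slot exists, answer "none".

Gabriel free: 08:00-11:30, 12:45-16:15 (invert busy blocks within the working day).
Dana free: 08:30-11:15, 12:00-14:00 (invert busy blocks within the working day).
Keanu free: 08:30-09:30, 12:30-13:00.
Ines free: 08:00-12:15, 14:15-16:00, 16:15-17:00 (invert busy blocks within the working day).
Aarav free: 08:15-09:30, 14:45-15:30 (invert busy blocks within the working day).
Idris free: 08:00-11:15, 11:45-12:00 (invert busy blocks within the working day).
Gabriel ∩ Dana: 08:30-11:15, 12:45-14:00.
Gabriel ∩ Dana ∩ Keanu: 08:30-09:30, 12:45-13:00.
Gabriel ∩ Dana ∩ Keanu ∩ Ines: 08:30-09:30.
Gabriel ∩ Dana ∩ Keanu ∩ Ines ∩ Aarav: 08:30-09:30.
Gabriel ∩ Dana ∩ Keanu ∩ Ines ∩ Aarav ∩ Idris: 08:30-09:30.
The last common window of at least 30 minutes is 08:30-09:30; a 30-minute meeting can start as late as 09:00 and still end by 09:30.

09:00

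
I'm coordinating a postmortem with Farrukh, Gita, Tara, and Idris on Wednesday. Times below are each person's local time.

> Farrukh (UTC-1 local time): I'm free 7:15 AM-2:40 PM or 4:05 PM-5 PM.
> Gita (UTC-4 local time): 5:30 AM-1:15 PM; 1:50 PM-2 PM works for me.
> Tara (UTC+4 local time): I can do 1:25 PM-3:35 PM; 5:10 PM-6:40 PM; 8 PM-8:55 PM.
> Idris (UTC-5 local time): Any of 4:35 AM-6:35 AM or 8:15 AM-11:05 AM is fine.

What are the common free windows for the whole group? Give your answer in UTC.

09:35-11:35, 13:15-14:40

Farrukh in UTC: 08:15-15:40, 17:05-18:00 (add 1h to convert from UTC-1).
Gita in UTC: 09:30-17:15, 17:50-18:00 (add 4h to convert from UTC-4).
Tara in UTC: 09:25-11:35, 13:10-14:40, 16:00-16:55 (subtract 4h to convert from UTC+4).
Idris in UTC: 09:35-11:35, 13:15-16:05 (add 5h to convert from UTC-5).
Farrukh ∩ Gita: 09:30-15:40, 17:05-17:15, 17:50-18:00.
Farrukh ∩ Gita ∩ Tara: 09:30-11:35, 13:10-14:40.
Farrukh ∩ Gita ∩ Tara ∩ Idris: 09:35-11:35, 13:15-14:40.
Those are the intersection windows.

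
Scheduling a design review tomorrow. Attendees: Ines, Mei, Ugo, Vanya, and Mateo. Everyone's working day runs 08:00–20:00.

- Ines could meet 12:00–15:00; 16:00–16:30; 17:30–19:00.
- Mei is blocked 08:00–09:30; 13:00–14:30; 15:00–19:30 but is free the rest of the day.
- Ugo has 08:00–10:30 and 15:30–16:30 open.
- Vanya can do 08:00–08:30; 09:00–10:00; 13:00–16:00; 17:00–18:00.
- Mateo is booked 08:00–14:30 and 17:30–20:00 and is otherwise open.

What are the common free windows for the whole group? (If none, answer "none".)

none

Ines free: 12:00-15:00, 16:00-16:30, 17:30-19:00.
Mei free: 09:30-13:00, 14:30-15:00, 19:30-20:00 (invert busy blocks within the working day).
Ugo free: 08:00-10:30, 15:30-16:30.
Vanya free: 08:00-08:30, 09:00-10:00, 13:00-16:00, 17:00-18:00.
Mateo free: 14:30-17:30 (invert busy blocks within the working day).
Ines ∩ Mei: 12:00-13:00, 14:30-15:00.
Ines ∩ Mei ∩ Ugo: ∅.
Ines ∩ Mei ∩ Ugo ∩ Vanya: ∅.
Ines ∩ Mei ∩ Ugo ∩ Vanya ∩ Mateo: ∅.
There is no time when everyone is free.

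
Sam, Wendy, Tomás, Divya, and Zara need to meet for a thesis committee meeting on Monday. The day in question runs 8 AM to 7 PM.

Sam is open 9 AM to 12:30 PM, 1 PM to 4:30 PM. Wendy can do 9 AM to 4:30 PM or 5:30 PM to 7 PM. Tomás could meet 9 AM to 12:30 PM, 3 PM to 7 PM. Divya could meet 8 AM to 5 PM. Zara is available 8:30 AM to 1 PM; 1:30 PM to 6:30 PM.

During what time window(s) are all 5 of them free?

Sam ∩ Wendy: 09:00-12:30, 13:00-16:30.
Sam ∩ Wendy ∩ Tomás: 09:00-12:30, 15:00-16:30.
Sam ∩ Wendy ∩ Tomás ∩ Divya: 09:00-12:30, 15:00-16:30.
Sam ∩ Wendy ∩ Tomás ∩ Divya ∩ Zara: 09:00-12:30, 15:00-16:30.

09:00-12:30, 15:00-16:30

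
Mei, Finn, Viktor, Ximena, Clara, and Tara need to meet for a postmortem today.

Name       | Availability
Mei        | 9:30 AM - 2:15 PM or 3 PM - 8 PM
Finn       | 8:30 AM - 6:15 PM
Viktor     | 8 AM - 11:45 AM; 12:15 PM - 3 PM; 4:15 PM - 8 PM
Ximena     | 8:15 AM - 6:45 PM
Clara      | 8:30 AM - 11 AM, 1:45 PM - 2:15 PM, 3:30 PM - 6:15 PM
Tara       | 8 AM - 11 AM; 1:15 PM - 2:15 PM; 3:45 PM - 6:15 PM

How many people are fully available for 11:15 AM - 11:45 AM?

Mei, Finn, Viktor, and Ximena can make the full 11:15-11:45 slot — that's 4.

4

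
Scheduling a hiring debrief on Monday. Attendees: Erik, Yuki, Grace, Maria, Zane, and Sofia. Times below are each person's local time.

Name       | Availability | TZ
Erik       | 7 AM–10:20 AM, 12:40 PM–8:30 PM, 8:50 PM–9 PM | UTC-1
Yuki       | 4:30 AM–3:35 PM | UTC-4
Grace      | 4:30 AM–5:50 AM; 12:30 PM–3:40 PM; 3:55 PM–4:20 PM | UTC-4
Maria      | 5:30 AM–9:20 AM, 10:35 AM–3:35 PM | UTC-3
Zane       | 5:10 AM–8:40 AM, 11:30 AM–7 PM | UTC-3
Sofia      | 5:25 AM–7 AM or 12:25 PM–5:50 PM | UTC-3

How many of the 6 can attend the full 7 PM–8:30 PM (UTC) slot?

3

Erik in UTC: 08:00-11:20, 13:40-21:30, 21:50-22:00 (add 1h to convert from UTC-1).
Yuki in UTC: 08:30-19:35 (add 4h to convert from UTC-4).
Grace in UTC: 08:30-09:50, 16:30-19:40, 19:55-20:20 (add 4h to convert from UTC-4).
Maria in UTC: 08:30-12:20, 13:35-18:35 (add 3h to convert from UTC-3).
Zane in UTC: 08:10-11:40, 14:30-22:00 (add 3h to convert from UTC-3).
Sofia in UTC: 08:25-10:00, 15:25-20:50 (add 3h to convert from UTC-3).
Erik, Zane, and Sofia can make the full 19:00-20:30 slot — that's 3.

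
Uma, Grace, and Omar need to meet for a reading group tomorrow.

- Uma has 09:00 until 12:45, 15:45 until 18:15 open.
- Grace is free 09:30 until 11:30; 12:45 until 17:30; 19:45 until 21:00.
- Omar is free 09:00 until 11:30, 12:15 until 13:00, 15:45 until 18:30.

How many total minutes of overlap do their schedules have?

225

Uma ∩ Grace: 09:30-11:30, 15:45-17:30.
Uma ∩ Grace ∩ Omar: 09:30-11:30, 15:45-17:30.
Those are the intersection windows.
Summing the common windows: 120 + 105 = 225 minutes.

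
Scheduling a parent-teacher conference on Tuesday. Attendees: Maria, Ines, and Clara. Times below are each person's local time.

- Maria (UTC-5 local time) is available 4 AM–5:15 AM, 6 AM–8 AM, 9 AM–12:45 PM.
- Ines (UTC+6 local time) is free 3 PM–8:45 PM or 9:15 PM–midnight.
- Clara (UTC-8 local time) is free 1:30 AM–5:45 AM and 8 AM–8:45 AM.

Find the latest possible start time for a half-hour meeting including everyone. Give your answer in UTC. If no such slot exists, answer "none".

Maria in UTC: 09:00-10:15, 11:00-13:00, 14:00-17:45 (add 5h to convert from UTC-5).
Ines in UTC: 09:00-14:45, 15:15-18:00 (subtract 6h to convert from UTC+6).
Clara in UTC: 09:30-13:45, 16:00-16:45 (add 8h to convert from UTC-8).
Maria ∩ Ines: 09:00-10:15, 11:00-13:00, 14:00-14:45, 15:15-17:45.
Maria ∩ Ines ∩ Clara: 09:30-10:15, 11:00-13:00, 16:00-16:45.
The last common window of at least 30 minutes is 16:00-16:45; a 30-minute meeting can start as late as 16:15 and still end by 16:45.

16:15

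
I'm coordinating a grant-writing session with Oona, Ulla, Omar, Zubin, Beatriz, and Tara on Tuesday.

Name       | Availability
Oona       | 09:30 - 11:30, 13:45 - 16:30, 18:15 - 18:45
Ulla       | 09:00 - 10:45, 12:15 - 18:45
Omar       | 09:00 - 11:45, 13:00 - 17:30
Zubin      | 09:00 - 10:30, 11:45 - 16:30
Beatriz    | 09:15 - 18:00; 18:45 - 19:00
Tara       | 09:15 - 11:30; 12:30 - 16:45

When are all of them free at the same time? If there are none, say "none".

Oona ∩ Ulla: 09:30-10:45, 13:45-16:30, 18:15-18:45.
Oona ∩ Ulla ∩ Omar: 09:30-10:45, 13:45-16:30.
Oona ∩ Ulla ∩ Omar ∩ Zubin: 09:30-10:30, 13:45-16:30.
Oona ∩ Ulla ∩ Omar ∩ Zubin ∩ Beatriz: 09:30-10:30, 13:45-16:30.
Oona ∩ Ulla ∩ Omar ∩ Zubin ∩ Beatriz ∩ Tara: 09:30-10:30, 13:45-16:30.

09:30-10:30, 13:45-16:30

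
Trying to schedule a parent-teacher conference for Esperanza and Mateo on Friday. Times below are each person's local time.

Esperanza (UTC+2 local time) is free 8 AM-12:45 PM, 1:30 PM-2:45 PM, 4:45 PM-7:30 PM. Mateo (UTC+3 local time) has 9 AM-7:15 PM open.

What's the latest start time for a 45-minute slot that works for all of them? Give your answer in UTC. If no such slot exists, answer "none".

Esperanza in UTC: 06:00-10:45, 11:30-12:45, 14:45-17:30 (subtract 2h to convert from UTC+2).
Mateo in UTC: 06:00-16:15 (subtract 3h to convert from UTC+3).
Esperanza ∩ Mateo: 06:00-10:45, 11:30-12:45, 14:45-16:15.
The last common window of at least 45 minutes is 14:45-16:15; a 45-minute meeting can start as late as 15:30 and still end by 16:15.

15:30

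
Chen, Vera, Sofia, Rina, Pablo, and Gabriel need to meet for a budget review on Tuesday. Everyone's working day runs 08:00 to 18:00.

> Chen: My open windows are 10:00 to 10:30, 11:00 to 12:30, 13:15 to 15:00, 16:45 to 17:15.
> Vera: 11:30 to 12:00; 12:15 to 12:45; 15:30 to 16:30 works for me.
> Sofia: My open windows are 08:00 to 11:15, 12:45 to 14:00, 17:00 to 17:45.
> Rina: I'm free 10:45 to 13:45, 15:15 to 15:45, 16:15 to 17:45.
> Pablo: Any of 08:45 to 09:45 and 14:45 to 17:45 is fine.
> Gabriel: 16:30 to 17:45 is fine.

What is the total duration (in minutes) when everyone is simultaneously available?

0

Chen ∩ Vera: 11:30-12:00, 12:15-12:30.
Chen ∩ Vera ∩ Sofia: ∅.
Chen ∩ Vera ∩ Sofia ∩ Rina: ∅.
Chen ∩ Vera ∩ Sofia ∩ Rina ∩ Pablo: ∅.
Chen ∩ Vera ∩ Sofia ∩ Rina ∩ Pablo ∩ Gabriel: ∅.
There is no time when everyone is free.
There is no common window, so the total is 0 minutes.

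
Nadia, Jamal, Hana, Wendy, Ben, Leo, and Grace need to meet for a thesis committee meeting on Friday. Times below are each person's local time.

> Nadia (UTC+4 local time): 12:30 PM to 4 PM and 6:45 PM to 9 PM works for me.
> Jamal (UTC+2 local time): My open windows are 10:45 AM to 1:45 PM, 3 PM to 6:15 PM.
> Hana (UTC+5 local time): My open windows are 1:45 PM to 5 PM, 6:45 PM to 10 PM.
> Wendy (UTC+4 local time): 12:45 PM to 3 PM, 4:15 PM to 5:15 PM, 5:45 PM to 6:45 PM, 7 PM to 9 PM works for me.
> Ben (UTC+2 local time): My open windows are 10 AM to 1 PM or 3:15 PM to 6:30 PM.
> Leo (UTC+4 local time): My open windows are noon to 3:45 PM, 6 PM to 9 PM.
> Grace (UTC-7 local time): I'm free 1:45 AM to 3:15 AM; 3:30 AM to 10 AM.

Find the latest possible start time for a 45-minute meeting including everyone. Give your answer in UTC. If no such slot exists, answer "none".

Nadia in UTC: 08:30-12:00, 14:45-17:00 (subtract 4h to convert from UTC+4).
Jamal in UTC: 08:45-11:45, 13:00-16:15 (subtract 2h to convert from UTC+2).
Hana in UTC: 08:45-12:00, 13:45-17:00 (subtract 5h to convert from UTC+5).
Wendy in UTC: 08:45-11:00, 12:15-13:15, 13:45-14:45, 15:00-17:00 (subtract 4h to convert from UTC+4).
Ben in UTC: 08:00-11:00, 13:15-16:30 (subtract 2h to convert from UTC+2).
Leo in UTC: 08:00-11:45, 14:00-17:00 (subtract 4h to convert from UTC+4).
Grace in UTC: 08:45-10:15, 10:30-17:00 (add 7h to convert from UTC-7).
Nadia ∩ Jamal: 08:45-11:45, 14:45-16:15.
Nadia ∩ Jamal ∩ Hana: 08:45-11:45, 14:45-16:15.
Nadia ∩ Jamal ∩ Hana ∩ Wendy: 08:45-11:00, 15:00-16:15.
Nadia ∩ Jamal ∩ Hana ∩ Wendy ∩ Ben: 08:45-11:00, 15:00-16:15.
Nadia ∩ Jamal ∩ Hana ∩ Wendy ∩ Ben ∩ Leo: 08:45-11:00, 15:00-16:15.
Nadia ∩ Jamal ∩ Hana ∩ Wendy ∩ Ben ∩ Leo ∩ Grace: 08:45-10:15, 10:30-11:00, 15:00-16:15.
The last common window of at least 45 minutes is 15:00-16:15; a 45-minute meeting can start as late as 15:30 and still end by 16:15.

15:30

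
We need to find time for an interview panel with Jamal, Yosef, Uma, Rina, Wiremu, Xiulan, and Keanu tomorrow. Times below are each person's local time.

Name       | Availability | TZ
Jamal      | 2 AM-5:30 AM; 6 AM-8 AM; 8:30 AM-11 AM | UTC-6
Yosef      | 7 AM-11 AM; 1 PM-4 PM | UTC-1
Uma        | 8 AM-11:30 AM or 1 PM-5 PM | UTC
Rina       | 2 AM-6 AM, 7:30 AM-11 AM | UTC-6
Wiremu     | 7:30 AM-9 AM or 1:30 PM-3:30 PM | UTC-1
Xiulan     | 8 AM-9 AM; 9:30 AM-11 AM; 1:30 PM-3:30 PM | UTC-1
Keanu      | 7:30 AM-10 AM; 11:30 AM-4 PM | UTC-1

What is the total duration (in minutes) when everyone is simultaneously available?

180

Jamal in UTC: 08:00-11:30, 12:00-14:00, 14:30-17:00 (add 6h to convert from UTC-6).
Yosef in UTC: 08:00-12:00, 14:00-17:00 (add 1h to convert from UTC-1).
Uma in UTC: 08:00-11:30, 13:00-17:00.
Rina in UTC: 08:00-12:00, 13:30-17:00 (add 6h to convert from UTC-6).
Wiremu in UTC: 08:30-10:00, 14:30-16:30 (add 1h to convert from UTC-1).
Xiulan in UTC: 09:00-10:00, 10:30-12:00, 14:30-16:30 (add 1h to convert from UTC-1).
Keanu in UTC: 08:30-11:00, 12:30-17:00 (add 1h to convert from UTC-1).
Jamal ∩ Yosef: 08:00-11:30, 14:30-17:00.
Jamal ∩ Yosef ∩ Uma: 08:00-11:30, 14:30-17:00.
Jamal ∩ Yosef ∩ Uma ∩ Rina: 08:00-11:30, 14:30-17:00.
Jamal ∩ Yosef ∩ Uma ∩ Rina ∩ Wiremu: 08:30-10:00, 14:30-16:30.
Jamal ∩ Yosef ∩ Uma ∩ Rina ∩ Wiremu ∩ Xiulan: 09:00-10:00, 14:30-16:30.
Jamal ∩ Yosef ∩ Uma ∩ Rina ∩ Wiremu ∩ Xiulan ∩ Keanu: 09:00-10:00, 14:30-16:30.
Summing the common windows: 60 + 120 = 180 minutes.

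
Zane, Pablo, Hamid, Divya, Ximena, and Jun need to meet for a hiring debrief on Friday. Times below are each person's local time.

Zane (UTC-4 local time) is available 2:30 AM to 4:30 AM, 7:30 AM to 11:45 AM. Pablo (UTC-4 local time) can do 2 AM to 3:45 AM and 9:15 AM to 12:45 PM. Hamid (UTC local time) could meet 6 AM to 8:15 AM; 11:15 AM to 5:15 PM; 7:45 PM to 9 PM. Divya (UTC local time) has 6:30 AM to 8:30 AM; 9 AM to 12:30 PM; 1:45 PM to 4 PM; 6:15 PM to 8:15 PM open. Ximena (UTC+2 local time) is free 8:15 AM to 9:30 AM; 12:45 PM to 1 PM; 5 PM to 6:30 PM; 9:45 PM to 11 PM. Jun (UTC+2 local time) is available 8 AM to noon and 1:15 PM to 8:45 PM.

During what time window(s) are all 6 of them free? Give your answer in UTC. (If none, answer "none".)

06:30-07:30, 15:00-15:45

Zane in UTC: 06:30-08:30, 11:30-15:45 (add 4h to convert from UTC-4).
Pablo in UTC: 06:00-07:45, 13:15-16:45 (add 4h to convert from UTC-4).
Hamid in UTC: 06:00-08:15, 11:15-17:15, 19:45-21:00.
Divya in UTC: 06:30-08:30, 09:00-12:30, 13:45-16:00, 18:15-20:15.
Ximena in UTC: 06:15-07:30, 10:45-11:00, 15:00-16:30, 19:45-21:00 (subtract 2h to convert from UTC+2).
Jun in UTC: 06:00-10:00, 11:15-18:45 (subtract 2h to convert from UTC+2).
Zane ∩ Pablo: 06:30-07:45, 13:15-15:45.
Zane ∩ Pablo ∩ Hamid: 06:30-07:45, 13:15-15:45.
Zane ∩ Pablo ∩ Hamid ∩ Divya: 06:30-07:45, 13:45-15:45.
Zane ∩ Pablo ∩ Hamid ∩ Divya ∩ Ximena: 06:30-07:30, 15:00-15:45.
Zane ∩ Pablo ∩ Hamid ∩ Divya ∩ Ximena ∩ Jun: 06:30-07:30, 15:00-15:45.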